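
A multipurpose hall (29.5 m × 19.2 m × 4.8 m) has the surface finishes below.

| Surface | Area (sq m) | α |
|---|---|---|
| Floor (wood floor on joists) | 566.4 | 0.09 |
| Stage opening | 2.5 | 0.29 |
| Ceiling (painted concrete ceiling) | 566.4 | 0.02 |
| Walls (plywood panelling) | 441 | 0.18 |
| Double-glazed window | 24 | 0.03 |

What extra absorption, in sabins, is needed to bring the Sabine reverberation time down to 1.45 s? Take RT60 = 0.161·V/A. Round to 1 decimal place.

158.7 sabins

A₁ = Σ Sᵢαᵢ = 566.4*0.09 + 2.5*0.29 + 566.4*0.02 + 441*0.18 + 24*0.03 = 143.129 sabins.
V = 2718.72 m³. Required absorption A₂ = 0.161 × 2718.72 / 1.45 = 301.872 sabins.
ΔA = A₂ − A₁ = 301.872 − 143.129 = 158.7 sabins.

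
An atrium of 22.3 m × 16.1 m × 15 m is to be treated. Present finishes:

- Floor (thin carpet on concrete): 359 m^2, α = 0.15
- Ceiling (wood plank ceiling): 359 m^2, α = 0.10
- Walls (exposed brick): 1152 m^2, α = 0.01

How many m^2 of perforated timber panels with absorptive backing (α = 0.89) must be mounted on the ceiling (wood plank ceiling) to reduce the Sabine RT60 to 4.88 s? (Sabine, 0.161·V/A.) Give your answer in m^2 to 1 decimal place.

Equivalent absorption area: A₁ = 359·0.15 + 359·0.10 + 1152·0.01 = 101.270 m^2.
V = 5385.45 m³. Target absorption A₂ = 0.161 × 5385.45 / 4.88 = 177.676 sabins.
Absorption to add: 177.676 − 101.270 = 76.406 sabins.
Net gain per m^2: Δα = 0.89 − 0.10 = 0.79.
Panel area = 76.406 / 0.79 = 96.7 m^2.

96.7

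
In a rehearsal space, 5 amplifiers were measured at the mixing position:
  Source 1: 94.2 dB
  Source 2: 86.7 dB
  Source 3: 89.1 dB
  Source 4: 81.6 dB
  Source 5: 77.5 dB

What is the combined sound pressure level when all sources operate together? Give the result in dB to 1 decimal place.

96.1 dB

Sum in the linear (power) domain: Σ 10^(Lᵢ/10) = 10^(94.2/10) + 10^(86.7/10) + 10^(89.1/10) + 10^(81.6/10) + 10^(77.5/10) = 4.112e+09.
Back to dB: 10·log₁₀ Σ = 96.1 dB.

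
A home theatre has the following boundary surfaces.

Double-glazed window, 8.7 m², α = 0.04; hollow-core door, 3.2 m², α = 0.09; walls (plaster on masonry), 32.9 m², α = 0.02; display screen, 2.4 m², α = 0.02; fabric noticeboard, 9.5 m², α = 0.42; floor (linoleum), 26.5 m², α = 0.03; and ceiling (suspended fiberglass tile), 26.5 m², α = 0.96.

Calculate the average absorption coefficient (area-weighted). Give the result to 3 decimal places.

0.288

Total surface area S = 109.7 m².
A = 8.7×0.04 + 3.2×0.09 + 32.9×0.02 + 2.4×0.02 + 9.5×0.42 + 26.5×0.03 + 26.5×0.96 = 31.567 sabins.
ᾱ = 31.567 / 109.7 = 0.288.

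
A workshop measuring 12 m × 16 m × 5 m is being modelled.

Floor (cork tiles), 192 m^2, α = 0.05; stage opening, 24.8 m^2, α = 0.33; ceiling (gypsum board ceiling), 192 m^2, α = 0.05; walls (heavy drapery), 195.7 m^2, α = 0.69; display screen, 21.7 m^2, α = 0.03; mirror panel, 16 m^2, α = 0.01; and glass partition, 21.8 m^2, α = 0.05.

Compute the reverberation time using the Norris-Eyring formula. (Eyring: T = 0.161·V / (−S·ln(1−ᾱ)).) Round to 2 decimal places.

S = Σ Sᵢ = 664.0 m^2.
Absorption A = 192·0.05 + 24.8·0.33 + 192·0.05 + 195.7·0.69 + 21.7·0.03 + 16·0.01 + 21.8·0.05 = 164.318 sabins.
Mean coefficient ᾱ = A/S = 0.2475.
−S·ln(1−ᾱ) = −664.0 × ln(1 − 0.2475) = 188.811.
V = 12 × 16 × 5 = 960 m³.
RT60 = 0.161 × 960 / 188.811 = 0.82 s.

0.82 sec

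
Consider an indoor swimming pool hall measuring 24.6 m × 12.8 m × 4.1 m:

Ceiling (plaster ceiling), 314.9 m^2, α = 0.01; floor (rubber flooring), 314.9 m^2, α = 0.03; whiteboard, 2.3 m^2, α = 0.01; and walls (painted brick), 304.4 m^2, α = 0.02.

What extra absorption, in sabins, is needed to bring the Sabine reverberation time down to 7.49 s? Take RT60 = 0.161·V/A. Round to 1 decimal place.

Summing Sᵢαᵢ: 3.149 + 9.447 + 0.023 + 6.088 → A₁ = 18.707 sabins.
Target A₂ = 0.161·1291.008/7.49 = 27.751 sabins (V = 1291.008 m³).
ΔA = A₂ − A₁ = 27.751 − 18.707 = 9.0 sabins.

9.0 sabins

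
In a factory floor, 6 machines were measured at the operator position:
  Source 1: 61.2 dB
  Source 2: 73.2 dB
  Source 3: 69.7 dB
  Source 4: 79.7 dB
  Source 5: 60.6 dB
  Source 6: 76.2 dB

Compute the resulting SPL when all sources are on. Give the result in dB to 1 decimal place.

Converting to relative power and adding: 10^(61.2/10) + 10^(73.2/10) + 10^(69.7/10) + 10^(79.7/10) + 10^(60.6/10) + 10^(76.2/10) = 1.677e+08.
Back to dB: 10·log₁₀ Σ = 82.2 dB.

82.2 dB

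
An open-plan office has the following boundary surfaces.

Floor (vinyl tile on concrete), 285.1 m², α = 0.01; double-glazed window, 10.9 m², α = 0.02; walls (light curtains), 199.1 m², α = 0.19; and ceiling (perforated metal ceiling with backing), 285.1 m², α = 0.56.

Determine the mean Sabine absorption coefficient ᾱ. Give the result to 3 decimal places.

0.257

S = Σ Sᵢ = 285.1 + 10.9 + 199.1 + 285.1 = 780.2 m².
A = 285.1*0.01 + 10.9*0.02 + 199.1*0.19 + 285.1*0.56 = 200.554 sabins.
ᾱ = A/S = 0.257.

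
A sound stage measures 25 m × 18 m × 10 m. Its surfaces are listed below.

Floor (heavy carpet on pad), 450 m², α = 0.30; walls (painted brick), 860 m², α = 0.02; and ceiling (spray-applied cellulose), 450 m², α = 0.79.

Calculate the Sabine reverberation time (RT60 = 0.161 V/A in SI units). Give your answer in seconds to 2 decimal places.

A = Σ Sᵢαᵢ = 450*0.30 + 860*0.02 + 450*0.79 = 507.700 sabins.
Volume V = 25 × 18 × 10 = 4500 m³.
Sabine: RT60 = 0.161 × 4500 / 507.700 = 1.43 s.

1.43 sec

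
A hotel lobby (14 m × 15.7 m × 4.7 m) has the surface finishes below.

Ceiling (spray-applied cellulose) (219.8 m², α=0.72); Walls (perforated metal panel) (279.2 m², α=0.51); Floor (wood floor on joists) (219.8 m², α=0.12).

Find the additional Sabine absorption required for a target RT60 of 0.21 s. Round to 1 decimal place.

465.0 sabins

A₁ = Σ Sᵢαᵢ = 219.8×0.72 + 279.2×0.51 + 219.8×0.12 = 327.024 sabins.
Target A₂ = 0.161·1033.06/0.21 = 792.013 sabins (V = 1033.06 m³).
ΔA = A₂ − A₁ = 792.013 − 327.024 = 465.0 sabins.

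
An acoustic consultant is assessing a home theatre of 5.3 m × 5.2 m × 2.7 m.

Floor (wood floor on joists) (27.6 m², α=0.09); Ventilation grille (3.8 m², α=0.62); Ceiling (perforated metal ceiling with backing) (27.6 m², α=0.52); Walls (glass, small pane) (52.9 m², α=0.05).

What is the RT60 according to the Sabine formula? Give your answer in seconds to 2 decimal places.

0.55 sec

Total absorption A = 27.6×0.09 + 3.8×0.62 + 27.6×0.52 + 52.9×0.05
  = 2.484 + 2.356 + 14.352 + 2.645 = 21.837 m² sabins.
V = 5.3·5.2·2.7 = 74.412 m³.
Sabine: RT60 = 0.161 × 74.412 / 21.837 = 0.55 s.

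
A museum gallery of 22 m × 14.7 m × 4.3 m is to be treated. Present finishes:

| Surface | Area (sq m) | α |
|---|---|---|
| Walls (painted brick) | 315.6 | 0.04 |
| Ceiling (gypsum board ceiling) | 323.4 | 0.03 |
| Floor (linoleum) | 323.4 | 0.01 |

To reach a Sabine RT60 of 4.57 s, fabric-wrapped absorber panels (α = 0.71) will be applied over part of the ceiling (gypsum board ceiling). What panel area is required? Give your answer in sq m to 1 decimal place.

Summing Sᵢαᵢ: 12.624 + 9.702 + 3.234 → A₁ = 25.560 sabins.
Required A₂ = 0.161·1390.62/4.57 = 48.991 sabins.
Absorption to add: 48.991 − 25.560 = 23.431 sabins.
Each sq m of panel replacing the ceiling (gypsum board ceiling) adds (0.71 − 0.03) = 0.68 sabins.
Panel area = 23.431 / 0.68 = 34.5 sq m.

34.5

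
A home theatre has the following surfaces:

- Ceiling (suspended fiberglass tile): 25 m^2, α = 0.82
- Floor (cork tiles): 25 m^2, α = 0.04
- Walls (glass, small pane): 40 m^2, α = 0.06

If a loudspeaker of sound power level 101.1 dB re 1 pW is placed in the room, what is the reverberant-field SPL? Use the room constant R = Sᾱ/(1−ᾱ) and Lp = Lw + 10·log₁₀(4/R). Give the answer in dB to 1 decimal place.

92.0 dB

A = 23.900 sabins; S = 90.0 m^2.
ᾱ = 0.2656, so room constant R = A/(1−ᾱ) = 32.544 m^2.
Lp = Lw + 10 log₁₀(4/R) = 101.1 -9.10 = 92.0 dB.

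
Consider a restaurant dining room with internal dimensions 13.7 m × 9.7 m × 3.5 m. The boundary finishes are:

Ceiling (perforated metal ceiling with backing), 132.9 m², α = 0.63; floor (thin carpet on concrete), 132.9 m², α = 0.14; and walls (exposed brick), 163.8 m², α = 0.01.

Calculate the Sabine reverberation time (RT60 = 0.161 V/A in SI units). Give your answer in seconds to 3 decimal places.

0.720 s

Total absorption A = 132.9*0.63 + 132.9*0.14 + 163.8*0.01
  = 83.727 + 18.606 + 1.638 = 103.971 m² sabins.
Volume V = 13.7 × 9.7 × 3.5 = 465.115 m³.
T = 0.161 V/A = 0.161·465.115/103.971 = 0.720 s.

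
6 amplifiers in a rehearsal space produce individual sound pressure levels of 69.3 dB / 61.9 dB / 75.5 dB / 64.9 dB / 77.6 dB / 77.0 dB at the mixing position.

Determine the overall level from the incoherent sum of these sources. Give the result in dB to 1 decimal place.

81.9 dB

Converting to relative power and adding: 10^(69.3/10) + 10^(61.9/10) + 10^(75.5/10) + 10^(64.9/10) + 10^(77.6/10) + 10^(77.0/10) = 1.563e+08.
Back to dB: 10·log₁₀ Σ = 81.9 dB.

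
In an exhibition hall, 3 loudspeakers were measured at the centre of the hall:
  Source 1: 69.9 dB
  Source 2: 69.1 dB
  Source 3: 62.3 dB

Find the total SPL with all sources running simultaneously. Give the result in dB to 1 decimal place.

72.9 dB

Converting to relative power and adding: 10^(69.9/10) + 10^(69.1/10) + 10^(62.3/10) = 1.96e+07.
L_total = 10·log₁₀(1.96e+07) = 72.9 dB.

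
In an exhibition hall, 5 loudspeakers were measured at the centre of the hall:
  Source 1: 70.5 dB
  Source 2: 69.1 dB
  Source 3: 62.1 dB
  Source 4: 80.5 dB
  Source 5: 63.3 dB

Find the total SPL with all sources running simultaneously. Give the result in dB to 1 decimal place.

Converting to relative power and adding: 10^(70.5/10) + 10^(69.1/10) + 10^(62.1/10) + 10^(80.5/10) + 10^(63.3/10) = 1.353e+08.
Combined level = 10 log₁₀(1.353e+08) = 81.3 dB.

81.3 dB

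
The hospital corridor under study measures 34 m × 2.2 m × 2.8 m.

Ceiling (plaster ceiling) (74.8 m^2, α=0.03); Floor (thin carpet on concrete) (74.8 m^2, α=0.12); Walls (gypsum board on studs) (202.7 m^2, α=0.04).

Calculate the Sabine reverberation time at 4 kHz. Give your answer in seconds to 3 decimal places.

1.745 s

Total absorption A = 74.8·0.03 + 74.8·0.12 + 202.7·0.04
  = 2.244 + 8.976 + 8.108 = 19.328 m^2 sabins.
V = 34·2.2·2.8 = 209.44 m³.
T = 0.161 V/A = 0.161·209.44/19.328 = 1.745 s.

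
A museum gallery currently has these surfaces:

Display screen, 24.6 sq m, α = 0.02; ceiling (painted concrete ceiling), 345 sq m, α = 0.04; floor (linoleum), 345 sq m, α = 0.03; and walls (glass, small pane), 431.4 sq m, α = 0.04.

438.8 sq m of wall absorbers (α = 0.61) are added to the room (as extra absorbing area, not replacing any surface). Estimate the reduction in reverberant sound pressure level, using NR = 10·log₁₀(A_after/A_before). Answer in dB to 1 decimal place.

Summing Sᵢαᵢ: 0.492 + 13.800 + 10.350 + 17.256 → A_before = 41.898 sabins.
Added absorption = 438.8 × 0.61 = 267.668 sabins.
A_after = 41.898 + 267.668 = 309.566 sabins.
NR = 10·log₁₀(309.566/41.898) = 8.7 dB.

8.7 dB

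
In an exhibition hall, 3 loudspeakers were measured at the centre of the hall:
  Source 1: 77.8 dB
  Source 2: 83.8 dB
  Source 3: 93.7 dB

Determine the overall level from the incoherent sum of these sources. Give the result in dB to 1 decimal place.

Sum in the linear (power) domain: Σ 10^(Lᵢ/10) = 10^(77.8/10) + 10^(83.8/10) + 10^(93.7/10) = 2.644e+09.
L_total = 10·log₁₀(2.644e+09) = 94.2 dB.

94.2 dB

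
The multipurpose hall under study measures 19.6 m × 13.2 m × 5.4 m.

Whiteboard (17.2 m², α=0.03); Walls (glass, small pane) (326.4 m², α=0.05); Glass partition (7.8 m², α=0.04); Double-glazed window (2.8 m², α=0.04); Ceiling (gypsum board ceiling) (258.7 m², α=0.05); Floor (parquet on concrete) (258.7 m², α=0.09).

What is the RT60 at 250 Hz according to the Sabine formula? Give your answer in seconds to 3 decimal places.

4.206 s

Summing Sᵢαᵢ: 0.516 + 16.320 + 0.312 + 0.112 + 12.935 + 23.283 → A = 53.478 sabins.
V = 19.6·13.2·5.4 = 1397.088 m³.
T = 0.161 V/A = 0.161·1397.088/53.478 = 4.206 s.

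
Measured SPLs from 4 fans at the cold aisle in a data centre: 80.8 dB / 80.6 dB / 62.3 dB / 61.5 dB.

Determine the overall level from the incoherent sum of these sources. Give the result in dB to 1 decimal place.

83.8 dB

Converting to relative power and adding: 10^(80.8/10) + 10^(80.6/10) + 10^(62.3/10) + 10^(61.5/10) = 2.382e+08.
L_total = 10·log₁₀(2.382e+08) = 83.8 dB.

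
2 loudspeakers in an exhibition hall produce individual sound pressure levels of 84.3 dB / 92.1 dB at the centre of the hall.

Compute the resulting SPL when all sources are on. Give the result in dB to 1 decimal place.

92.8 dB

Converting to relative power and adding: 10^(84.3/10) + 10^(92.1/10) = 1.891e+09.
Combined level = 10 log₁₀(1.891e+09) = 92.8 dB.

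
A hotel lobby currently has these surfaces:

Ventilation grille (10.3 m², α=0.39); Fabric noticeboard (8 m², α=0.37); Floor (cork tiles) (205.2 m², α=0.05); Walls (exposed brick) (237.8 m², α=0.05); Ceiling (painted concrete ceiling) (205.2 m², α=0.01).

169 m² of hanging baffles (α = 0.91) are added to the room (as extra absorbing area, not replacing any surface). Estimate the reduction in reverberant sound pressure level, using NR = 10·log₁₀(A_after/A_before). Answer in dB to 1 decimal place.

7.7 dB

Equivalent absorption area: A_before = 10.3*0.39 + 8*0.37 + 205.2*0.05 + 237.8*0.05 + 205.2*0.01 = 31.179 m².
Treatment contributes 169·0.91 = 153.790 sabins.
A_after = 31.179 + 153.790 = 184.969 sabins.
Reduction = 10 log₁₀(A_after/A_before) = 10 log₁₀(5.9325) = 7.7 dB.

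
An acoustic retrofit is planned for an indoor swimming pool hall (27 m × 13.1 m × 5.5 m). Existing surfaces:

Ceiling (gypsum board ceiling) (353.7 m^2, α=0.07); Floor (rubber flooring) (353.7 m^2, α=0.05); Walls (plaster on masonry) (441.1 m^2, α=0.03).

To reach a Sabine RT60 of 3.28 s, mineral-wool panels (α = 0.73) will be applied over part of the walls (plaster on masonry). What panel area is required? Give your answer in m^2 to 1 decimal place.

A₁ = Σ Sᵢαᵢ = 353.7*0.07 + 353.7*0.05 + 441.1*0.03 = 55.677 sabins.
Required A₂ = 0.161·1945.35/3.28 = 95.488 sabins.
Absorption to add: 95.488 − 55.677 = 39.811 sabins.
Each m^2 of panel replacing the walls (plaster on masonry) adds (0.73 − 0.03) = 0.70 sabins.
Panel area = 39.811 / 0.70 = 56.9 m^2.

56.9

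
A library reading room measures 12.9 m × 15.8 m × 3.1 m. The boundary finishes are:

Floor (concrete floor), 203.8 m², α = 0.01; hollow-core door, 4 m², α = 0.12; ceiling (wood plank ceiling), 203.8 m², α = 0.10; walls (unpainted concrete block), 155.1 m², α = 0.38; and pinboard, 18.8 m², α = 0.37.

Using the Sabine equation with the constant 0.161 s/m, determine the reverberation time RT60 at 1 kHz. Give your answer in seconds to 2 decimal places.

Equivalent absorption area: A = 203.8×0.01 + 4×0.12 + 203.8×0.10 + 155.1×0.38 + 18.8×0.37 = 88.792 m².
V = 12.9·15.8·3.1 = 631.842 m³.
T = 0.161 V/A = 0.161·631.842/88.792 = 1.15 s.

1.15 s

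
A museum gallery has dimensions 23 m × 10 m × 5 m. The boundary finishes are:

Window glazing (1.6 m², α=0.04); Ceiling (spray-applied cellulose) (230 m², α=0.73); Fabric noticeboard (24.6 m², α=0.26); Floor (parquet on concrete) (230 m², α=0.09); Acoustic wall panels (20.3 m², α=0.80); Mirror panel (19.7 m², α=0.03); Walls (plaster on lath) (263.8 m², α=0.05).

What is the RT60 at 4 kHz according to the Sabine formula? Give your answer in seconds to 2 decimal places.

0.82 s

A = Σ Sᵢαᵢ = 1.6×0.04 + 230×0.73 + 24.6×0.26 + 230×0.09 + 20.3×0.80 + 19.7×0.03 + 263.8×0.05 = 225.081 sabins.
Room volume: 1150 m³.
RT60 = 0.161 · V / A = 0.161 × 1150 / 225.081 = 0.82 s.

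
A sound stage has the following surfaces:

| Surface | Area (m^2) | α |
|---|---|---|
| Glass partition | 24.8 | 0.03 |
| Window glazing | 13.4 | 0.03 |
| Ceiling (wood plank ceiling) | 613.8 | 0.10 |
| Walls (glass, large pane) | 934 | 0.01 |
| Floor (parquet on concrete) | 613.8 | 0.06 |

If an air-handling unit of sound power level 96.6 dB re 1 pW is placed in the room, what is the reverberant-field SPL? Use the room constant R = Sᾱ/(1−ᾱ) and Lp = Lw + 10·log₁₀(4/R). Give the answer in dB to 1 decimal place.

82.0 dB

A = 108.694 sabins; S = 2199.8 m^2.
ᾱ = 108.694/2199.8 = 0.0494; R = Sᾱ/(1−ᾱ) = 108.694/(1−0.0494) = 114.343 m^2.
Lp = 96.6 + 10·log₁₀(4/114.343) = 96.6 + (-14.56) = 82.0 dB.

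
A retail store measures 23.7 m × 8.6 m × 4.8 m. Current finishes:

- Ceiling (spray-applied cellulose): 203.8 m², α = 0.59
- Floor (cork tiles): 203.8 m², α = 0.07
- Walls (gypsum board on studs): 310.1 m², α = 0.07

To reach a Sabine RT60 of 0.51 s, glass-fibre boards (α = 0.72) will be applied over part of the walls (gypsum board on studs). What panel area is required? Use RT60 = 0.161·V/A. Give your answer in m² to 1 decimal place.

234.8

Total absorption A₁ = 203.8*0.59 + 203.8*0.07 + 310.1*0.07
  = 120.242 + 14.266 + 21.707 = 156.215 m² sabins.
V = 978.336 m³. Target absorption A₂ = 0.161 × 978.336 / 0.51 = 308.847 sabins.
ΔA needed = 308.847 − 156.215 = 152.632 sabins.
Each m² of panel replacing the walls (gypsum board on studs) adds (0.72 − 0.07) = 0.65 sabins.
Area = ΔA/Δα = 152.632/0.65 = 234.8 m².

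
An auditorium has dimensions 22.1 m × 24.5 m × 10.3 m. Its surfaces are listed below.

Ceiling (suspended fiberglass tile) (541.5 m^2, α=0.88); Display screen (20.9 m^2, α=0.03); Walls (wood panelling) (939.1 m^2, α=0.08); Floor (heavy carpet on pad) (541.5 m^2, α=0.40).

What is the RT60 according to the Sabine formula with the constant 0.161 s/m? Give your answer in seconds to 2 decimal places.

1.17 sec

Total absorption A = 541.5×0.88 + 20.9×0.03 + 939.1×0.08 + 541.5×0.40
  = 476.520 + 0.627 + 75.128 + 216.600 = 768.875 m^2 sabins.
V = 22.1·24.5·10.3 = 5576.935 m³.
T = 0.161 V/A = 0.161·5576.935/768.875 = 1.17 s.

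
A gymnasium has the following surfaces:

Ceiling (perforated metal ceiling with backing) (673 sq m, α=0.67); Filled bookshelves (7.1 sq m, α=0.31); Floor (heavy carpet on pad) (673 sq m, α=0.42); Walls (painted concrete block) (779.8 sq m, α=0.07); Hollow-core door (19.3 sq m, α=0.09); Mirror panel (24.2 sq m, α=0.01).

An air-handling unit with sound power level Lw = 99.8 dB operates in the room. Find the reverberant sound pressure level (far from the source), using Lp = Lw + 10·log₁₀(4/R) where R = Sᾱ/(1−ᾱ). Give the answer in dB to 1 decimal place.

Σ(Sᵢαᵢ) = 673×0.67 + 7.1×0.31 + 673×0.42 + 779.8×0.07 + 19.3×0.09 + 24.2×0.01 = 792.336; total area S = 2176.4 sq m.
ᾱ = 0.3641, so room constant R = A/(1−ᾱ) = 1246.007 sq m.
Lp = 99.8 + 10·log₁₀(4/1246.007) = 99.8 + (-24.93) = 74.9 dB.

74.9 dB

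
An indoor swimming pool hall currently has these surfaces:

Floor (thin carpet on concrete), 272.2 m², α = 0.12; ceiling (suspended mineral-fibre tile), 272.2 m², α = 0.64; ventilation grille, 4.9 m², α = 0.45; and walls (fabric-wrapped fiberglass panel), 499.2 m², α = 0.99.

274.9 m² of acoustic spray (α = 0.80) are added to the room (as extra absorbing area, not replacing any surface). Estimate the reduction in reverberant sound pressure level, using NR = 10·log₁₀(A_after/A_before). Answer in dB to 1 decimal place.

1.2 dB

Summing Sᵢαᵢ: 32.664 + 174.208 + 2.205 + 494.208 → A_before = 703.285 sabins.
Added absorption = 274.9 × 0.80 = 219.920 sabins.
A_after = 703.285 + 219.920 = 923.205 sabins.
NR = 10·log₁₀(923.205/703.285) = 1.2 dB.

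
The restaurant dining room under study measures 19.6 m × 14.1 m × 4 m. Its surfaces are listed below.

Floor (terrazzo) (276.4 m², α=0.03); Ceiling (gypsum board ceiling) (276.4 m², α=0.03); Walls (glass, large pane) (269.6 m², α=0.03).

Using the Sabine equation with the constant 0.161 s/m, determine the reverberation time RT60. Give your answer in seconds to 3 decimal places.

7.214 s

Equivalent absorption area: A = 276.4·0.03 + 276.4·0.03 + 269.6·0.03 = 24.672 m².
Room volume: 1105.44 m³.
Sabine: RT60 = 0.161 × 1105.44 / 24.672 = 7.214 s.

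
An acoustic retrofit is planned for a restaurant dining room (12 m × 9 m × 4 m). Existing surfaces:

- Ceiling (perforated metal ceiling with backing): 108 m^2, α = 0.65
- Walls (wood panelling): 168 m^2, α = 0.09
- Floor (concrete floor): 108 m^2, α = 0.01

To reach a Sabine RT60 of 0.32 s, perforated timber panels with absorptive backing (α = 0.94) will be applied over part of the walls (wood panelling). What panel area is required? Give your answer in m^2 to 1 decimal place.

Equivalent absorption area: A₁ = 108*0.65 + 168*0.09 + 108*0.01 = 86.400 m^2.
V = 432 m³. Target absorption A₂ = 0.161 × 432 / 0.32 = 217.350 sabins.
ΔA needed = 217.350 − 86.400 = 130.950 sabins.
Net gain per m^2: Δα = 0.94 − 0.09 = 0.85.
Panel area = 130.950 / 0.85 = 154.1 m^2.

154.1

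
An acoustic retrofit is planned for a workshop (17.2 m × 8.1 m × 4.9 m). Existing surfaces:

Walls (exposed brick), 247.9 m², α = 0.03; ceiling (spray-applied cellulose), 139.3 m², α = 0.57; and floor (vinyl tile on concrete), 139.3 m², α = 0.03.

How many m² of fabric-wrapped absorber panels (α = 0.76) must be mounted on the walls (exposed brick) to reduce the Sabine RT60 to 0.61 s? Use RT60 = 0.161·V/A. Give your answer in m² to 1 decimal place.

Equivalent absorption area: A₁ = 247.9·0.03 + 139.3·0.57 + 139.3·0.03 = 91.017 m².
Required A₂ = 0.161·682.668/0.61 = 180.180 sabins.
Absorption to add: 180.180 − 91.017 = 89.163 sabins.
Net gain per m²: Δα = 0.76 − 0.03 = 0.73.
Panel area = 89.163 / 0.73 = 122.1 m².

122.1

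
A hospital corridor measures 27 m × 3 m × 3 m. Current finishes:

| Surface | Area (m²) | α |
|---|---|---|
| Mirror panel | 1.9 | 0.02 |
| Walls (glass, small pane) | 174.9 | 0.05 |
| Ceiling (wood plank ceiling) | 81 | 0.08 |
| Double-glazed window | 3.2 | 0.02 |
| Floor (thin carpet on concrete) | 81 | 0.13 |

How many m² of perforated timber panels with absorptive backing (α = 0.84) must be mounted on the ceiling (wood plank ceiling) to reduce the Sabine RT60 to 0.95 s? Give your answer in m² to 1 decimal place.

Equivalent absorption area: A₁ = 1.9*0.02 + 174.9*0.05 + 81*0.08 + 3.2*0.02 + 81*0.13 = 25.857 m².
V = 243 m³. Target absorption A₂ = 0.161 × 243 / 0.95 = 41.182 sabins.
Absorption to add: 41.182 − 25.857 = 15.325 sabins.
Net gain per m²: Δα = 0.84 − 0.08 = 0.76.
Area = ΔA/Δα = 15.325/0.76 = 20.2 m².

20.2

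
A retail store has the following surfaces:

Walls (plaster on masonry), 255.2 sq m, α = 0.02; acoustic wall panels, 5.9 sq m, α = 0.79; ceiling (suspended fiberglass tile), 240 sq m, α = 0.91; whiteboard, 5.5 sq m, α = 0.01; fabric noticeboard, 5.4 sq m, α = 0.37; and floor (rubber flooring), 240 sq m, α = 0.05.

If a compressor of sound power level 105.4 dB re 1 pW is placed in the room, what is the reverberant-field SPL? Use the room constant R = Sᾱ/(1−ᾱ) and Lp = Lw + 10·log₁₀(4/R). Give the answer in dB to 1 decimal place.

A = 242.218 sabins; S = 752.0 sq m.
ᾱ = 242.218/752.0 = 0.3221; R = Sᾱ/(1−ᾱ) = 242.218/(1−0.3221) = 357.306 sq m.
Lp = Lw + 10 log₁₀(4/R) = 105.4 -19.51 = 85.9 dB.

85.9 dB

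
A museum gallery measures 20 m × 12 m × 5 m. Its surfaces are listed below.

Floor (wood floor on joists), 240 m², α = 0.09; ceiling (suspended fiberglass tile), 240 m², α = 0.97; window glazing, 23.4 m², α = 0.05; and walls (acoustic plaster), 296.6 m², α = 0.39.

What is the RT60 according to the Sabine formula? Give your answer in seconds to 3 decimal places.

Summing Sᵢαᵢ: 21.600 + 232.800 + 1.170 + 115.674 → A = 371.244 sabins.
V = 20·12·5 = 1200 m³.
RT60 = 0.161 · V / A = 0.161 × 1200 / 371.244 = 0.520 s.

0.520 sec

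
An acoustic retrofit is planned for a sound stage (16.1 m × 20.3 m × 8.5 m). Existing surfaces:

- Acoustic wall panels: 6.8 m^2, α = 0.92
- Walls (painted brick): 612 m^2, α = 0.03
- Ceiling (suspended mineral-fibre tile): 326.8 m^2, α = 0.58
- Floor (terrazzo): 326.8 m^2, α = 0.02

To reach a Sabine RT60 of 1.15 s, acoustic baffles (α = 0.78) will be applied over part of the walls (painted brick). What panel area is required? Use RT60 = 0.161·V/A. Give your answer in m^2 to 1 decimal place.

224.3

Summing Sᵢαᵢ: 6.256 + 18.360 + 189.544 + 6.536 → A₁ = 220.696 sabins.
V = 2778.055 m³. Target absorption A₂ = 0.161 × 2778.055 / 1.15 = 388.928 sabins.
ΔA needed = 388.928 − 220.696 = 168.232 sabins.
Net gain per m^2: Δα = 0.78 − 0.03 = 0.75.
Area = ΔA/Δα = 168.232/0.75 = 224.3 m^2.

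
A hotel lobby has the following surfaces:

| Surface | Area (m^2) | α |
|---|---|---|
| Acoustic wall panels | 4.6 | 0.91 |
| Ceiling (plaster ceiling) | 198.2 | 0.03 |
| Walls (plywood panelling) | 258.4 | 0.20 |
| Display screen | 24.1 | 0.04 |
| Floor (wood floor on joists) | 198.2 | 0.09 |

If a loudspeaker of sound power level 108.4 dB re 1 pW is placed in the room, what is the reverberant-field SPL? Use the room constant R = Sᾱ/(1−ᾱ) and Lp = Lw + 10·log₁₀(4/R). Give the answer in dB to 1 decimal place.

Σ(Sᵢαᵢ) = 4.6×0.91 + 198.2×0.03 + 258.4×0.20 + 24.1×0.04 + 198.2×0.09 = 80.614; total area S = 683.5 m^2.
ᾱ = 80.614/683.5 = 0.1179; R = Sᾱ/(1−ᾱ) = 80.614/(1−0.1179) = 91.389 m^2.
Lp = 108.4 + 10·log₁₀(4/91.389) = 108.4 + (-13.59) = 94.8 dB.

94.8 dB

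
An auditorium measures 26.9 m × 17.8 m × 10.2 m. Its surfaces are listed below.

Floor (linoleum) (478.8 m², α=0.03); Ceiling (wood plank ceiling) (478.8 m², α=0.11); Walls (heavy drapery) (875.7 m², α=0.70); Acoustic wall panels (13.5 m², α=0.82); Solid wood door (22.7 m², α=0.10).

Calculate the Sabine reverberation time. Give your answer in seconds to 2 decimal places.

1.13 s

Summing Sᵢαᵢ: 14.364 + 52.668 + 612.990 + 11.070 + 2.270 → A = 693.362 sabins.
Volume V = 26.9 × 17.8 × 10.2 = 4883.964 m³.
T = 0.161 V/A = 0.161·4883.964/693.362 = 1.13 s.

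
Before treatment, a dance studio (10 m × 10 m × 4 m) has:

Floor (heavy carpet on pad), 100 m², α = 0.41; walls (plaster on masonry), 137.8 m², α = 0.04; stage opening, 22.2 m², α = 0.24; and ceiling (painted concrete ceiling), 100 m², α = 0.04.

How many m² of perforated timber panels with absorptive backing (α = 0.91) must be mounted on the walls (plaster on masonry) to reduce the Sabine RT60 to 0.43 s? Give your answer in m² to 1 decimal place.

108.0

Total absorption A₁ = 100×0.41 + 137.8×0.04 + 22.2×0.24 + 100×0.04
  = 41.000 + 5.512 + 5.328 + 4.000 = 55.840 m² sabins.
V = 400 m³. Target absorption A₂ = 0.161 × 400 / 0.43 = 149.767 sabins.
ΔA needed = 149.767 − 55.840 = 93.927 sabins.
Net gain per m²: Δα = 0.91 − 0.04 = 0.87.
Panel area = 93.927 / 0.87 = 108.0 m².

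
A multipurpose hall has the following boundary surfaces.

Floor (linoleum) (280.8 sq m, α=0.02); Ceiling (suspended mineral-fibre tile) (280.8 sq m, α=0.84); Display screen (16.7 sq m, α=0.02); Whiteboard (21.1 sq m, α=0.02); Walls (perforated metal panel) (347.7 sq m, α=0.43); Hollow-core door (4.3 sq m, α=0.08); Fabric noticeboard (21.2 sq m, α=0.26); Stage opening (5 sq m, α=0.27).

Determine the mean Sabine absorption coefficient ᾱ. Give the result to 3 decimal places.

S = Σ Sᵢ = 280.8 + 280.8 + 16.7 + 21.1 + 347.7 + 4.3 + 21.2 + 5 = 977.6 sq m.
A = 280.8×0.02 + 280.8×0.84 + 16.7×0.02 + 21.1×0.02 + 347.7×0.43 + 4.3×0.08 + 21.2×0.26 + 5×0.27 = 398.961 sabins.
ᾱ = A/S = 0.408.

0.408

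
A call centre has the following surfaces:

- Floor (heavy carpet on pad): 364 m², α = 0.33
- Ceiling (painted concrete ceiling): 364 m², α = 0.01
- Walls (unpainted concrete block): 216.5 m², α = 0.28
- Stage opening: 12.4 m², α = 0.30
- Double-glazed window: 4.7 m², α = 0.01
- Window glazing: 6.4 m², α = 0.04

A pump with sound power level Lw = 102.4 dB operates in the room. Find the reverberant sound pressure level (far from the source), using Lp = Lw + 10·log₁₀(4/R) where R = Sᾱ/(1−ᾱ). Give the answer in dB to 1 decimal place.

84.7 dB

A = 188.403 sabins; S = 968.0 m².
ᾱ = 188.403/968.0 = 0.1946; R = Sᾱ/(1−ᾱ) = 188.403/(1−0.1946) = 233.925 m².
Lp = Lw + 10 log₁₀(4/R) = 102.4 -17.67 = 84.7 dB.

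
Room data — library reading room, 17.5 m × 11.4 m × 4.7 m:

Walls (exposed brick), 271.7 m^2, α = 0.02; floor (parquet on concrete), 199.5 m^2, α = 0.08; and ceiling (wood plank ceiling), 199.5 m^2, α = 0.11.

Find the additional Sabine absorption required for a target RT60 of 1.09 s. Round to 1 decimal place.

Summing Sᵢαᵢ: 5.434 + 15.960 + 21.945 → A₁ = 43.339 sabins.
V = 937.65 m³. Required absorption A₂ = 0.161 × 937.65 / 1.09 = 138.497 sabins.
Additional absorption ΔA = 138.497 − 43.339 = 95.2 sabins.

95.2 sabins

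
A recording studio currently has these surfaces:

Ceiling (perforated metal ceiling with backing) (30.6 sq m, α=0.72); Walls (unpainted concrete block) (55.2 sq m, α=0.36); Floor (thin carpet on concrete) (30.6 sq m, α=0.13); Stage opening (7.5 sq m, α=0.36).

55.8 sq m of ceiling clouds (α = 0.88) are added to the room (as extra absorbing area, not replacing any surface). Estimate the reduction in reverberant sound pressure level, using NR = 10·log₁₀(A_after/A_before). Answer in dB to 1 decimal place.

3.0 dB

A_before = Σ Sᵢαᵢ = 30.6·0.72 + 55.2·0.36 + 30.6·0.13 + 7.5·0.36 = 48.582 sabins.
Added absorption = 55.8 × 0.88 = 49.104 sabins.
A_after = 48.582 + 49.104 = 97.686 sabins.
Reduction = 10 log₁₀(A_after/A_before) = 10 log₁₀(2.0107) = 3.0 dB.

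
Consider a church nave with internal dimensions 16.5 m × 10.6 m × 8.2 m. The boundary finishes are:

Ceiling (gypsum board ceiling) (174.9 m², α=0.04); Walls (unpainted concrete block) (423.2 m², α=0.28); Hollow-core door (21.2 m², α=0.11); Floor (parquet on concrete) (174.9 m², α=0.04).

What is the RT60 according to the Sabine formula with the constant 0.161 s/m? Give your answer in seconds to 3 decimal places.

Equivalent absorption area: A = 174.9·0.04 + 423.2·0.28 + 21.2·0.11 + 174.9·0.04 = 134.820 m².
Room volume: 1434.18 m³.
T = 0.161 V/A = 0.161·1434.18/134.820 = 1.713 s.

1.713 s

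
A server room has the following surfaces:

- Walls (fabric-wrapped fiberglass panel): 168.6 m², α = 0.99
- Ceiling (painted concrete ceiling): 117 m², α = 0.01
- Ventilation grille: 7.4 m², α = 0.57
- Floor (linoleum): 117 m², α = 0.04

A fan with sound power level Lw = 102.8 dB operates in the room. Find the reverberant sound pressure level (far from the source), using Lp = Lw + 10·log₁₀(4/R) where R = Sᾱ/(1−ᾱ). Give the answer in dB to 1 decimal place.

Σ(Sᵢαᵢ) = 168.6×0.99 + 117×0.01 + 7.4×0.57 + 117×0.04 = 176.982; total area S = 410.0 m².
ᾱ = 0.4317, so room constant R = A/(1−ᾱ) = 311.424 m².
Lp = 102.8 + 10·log₁₀(4/311.424) = 102.8 + (-18.91) = 83.9 dB.

83.9 dB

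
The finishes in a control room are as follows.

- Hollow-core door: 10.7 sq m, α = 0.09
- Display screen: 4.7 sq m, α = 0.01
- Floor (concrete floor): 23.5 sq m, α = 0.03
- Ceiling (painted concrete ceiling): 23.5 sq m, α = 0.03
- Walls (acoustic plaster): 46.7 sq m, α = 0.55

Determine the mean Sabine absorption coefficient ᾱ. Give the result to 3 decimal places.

S = Σ Sᵢ = 10.7 + 4.7 + 23.5 + 23.5 + 46.7 = 109.1 sq m.
Weighted sum Σ Sα = 28.105.
ᾱ = 28.105 / 109.1 = 0.258.

0.258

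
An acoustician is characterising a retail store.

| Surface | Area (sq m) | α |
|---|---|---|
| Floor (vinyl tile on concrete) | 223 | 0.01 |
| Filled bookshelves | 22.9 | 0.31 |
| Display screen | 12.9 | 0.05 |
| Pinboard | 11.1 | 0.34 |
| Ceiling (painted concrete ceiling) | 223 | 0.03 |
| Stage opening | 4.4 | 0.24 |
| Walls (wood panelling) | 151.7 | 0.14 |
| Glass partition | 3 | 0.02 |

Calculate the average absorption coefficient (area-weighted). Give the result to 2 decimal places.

0.07

S = Σ Sᵢ = 223 + 22.9 + 12.9 + 11.1 + 223 + 4.4 + 151.7 + 3 = 652.0 sq m.
A = 223×0.01 + 22.9×0.31 + 12.9×0.05 + 11.1×0.34 + 223×0.03 + 4.4×0.24 + 151.7×0.14 + 3×0.02 = 42.792 sabins.
ᾱ = 42.792 / 652.0 = 0.07.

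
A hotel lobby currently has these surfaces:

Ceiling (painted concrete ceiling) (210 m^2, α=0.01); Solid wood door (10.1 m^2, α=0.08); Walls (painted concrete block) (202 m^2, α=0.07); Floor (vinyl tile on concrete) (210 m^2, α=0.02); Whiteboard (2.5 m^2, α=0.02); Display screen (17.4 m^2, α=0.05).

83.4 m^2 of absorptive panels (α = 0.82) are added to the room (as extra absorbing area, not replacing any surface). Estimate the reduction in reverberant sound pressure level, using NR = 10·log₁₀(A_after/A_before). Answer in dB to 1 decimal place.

6.1 dB

Equivalent absorption area: A_before = 210·0.01 + 10.1·0.08 + 202·0.07 + 210·0.02 + 2.5·0.02 + 17.4·0.05 = 22.168 m^2.
Added absorption = 83.4 × 0.82 = 68.388 sabins.
New total A_after = 90.556 sabins.
Reduction = 10 log₁₀(A_after/A_before) = 10 log₁₀(4.0850) = 6.1 dB.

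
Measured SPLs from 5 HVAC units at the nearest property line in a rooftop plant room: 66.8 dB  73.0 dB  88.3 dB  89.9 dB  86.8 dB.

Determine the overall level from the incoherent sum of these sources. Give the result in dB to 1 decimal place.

Converting to relative power and adding: 10^(66.8/10) + 10^(73.0/10) + 10^(88.3/10) + 10^(89.9/10) + 10^(86.8/10) = 2.157e+09.
Combined level = 10 log₁₀(2.157e+09) = 93.3 dB.

93.3 dB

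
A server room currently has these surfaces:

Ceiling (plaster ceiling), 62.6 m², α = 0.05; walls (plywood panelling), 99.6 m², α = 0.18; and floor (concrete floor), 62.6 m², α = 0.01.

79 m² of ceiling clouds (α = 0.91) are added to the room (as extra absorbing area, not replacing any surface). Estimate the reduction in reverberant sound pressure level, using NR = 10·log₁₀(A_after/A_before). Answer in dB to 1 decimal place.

6.4 dB

Total absorption A_before = 62.6·0.05 + 99.6·0.18 + 62.6·0.01
  = 3.130 + 17.928 + 0.626 = 21.684 m² sabins.
Treatment contributes 79·0.91 = 71.890 sabins.
A_after = 21.684 + 71.890 = 93.574 sabins.
Reduction = 10 log₁₀(A_after/A_before) = 10 log₁₀(4.3153) = 6.4 dB.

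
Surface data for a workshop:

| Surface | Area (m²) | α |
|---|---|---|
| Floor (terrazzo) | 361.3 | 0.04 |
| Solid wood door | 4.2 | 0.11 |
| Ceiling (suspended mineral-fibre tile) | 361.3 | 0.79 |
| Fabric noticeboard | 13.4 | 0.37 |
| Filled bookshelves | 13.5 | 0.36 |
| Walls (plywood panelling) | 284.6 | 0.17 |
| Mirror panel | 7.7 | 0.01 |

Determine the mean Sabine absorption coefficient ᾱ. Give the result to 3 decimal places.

S = Σ Sᵢ = 361.3 + 4.2 + 361.3 + 13.4 + 13.5 + 284.6 + 7.7 = 1046.0 m².
Σ(Sᵢαᵢ) = 361.3·0.04 + 4.2·0.11 + 361.3·0.79 + 13.4·0.37 + 13.5·0.36 + 284.6·0.17 + 7.7·0.01 = 358.618.
ᾱ = 358.618 / 1046.0 = 0.343.

0.343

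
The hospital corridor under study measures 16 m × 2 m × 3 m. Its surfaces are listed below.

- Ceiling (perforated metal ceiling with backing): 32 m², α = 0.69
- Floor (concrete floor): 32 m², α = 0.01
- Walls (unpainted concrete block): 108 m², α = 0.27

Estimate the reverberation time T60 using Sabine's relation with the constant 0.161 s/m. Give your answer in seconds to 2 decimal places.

0.30 seconds

Equivalent absorption area: A = 32×0.69 + 32×0.01 + 108×0.27 = 51.560 m².
Room volume: 96 m³.
RT60 = 0.161 · V / A = 0.161 × 96 / 51.560 = 0.30 s.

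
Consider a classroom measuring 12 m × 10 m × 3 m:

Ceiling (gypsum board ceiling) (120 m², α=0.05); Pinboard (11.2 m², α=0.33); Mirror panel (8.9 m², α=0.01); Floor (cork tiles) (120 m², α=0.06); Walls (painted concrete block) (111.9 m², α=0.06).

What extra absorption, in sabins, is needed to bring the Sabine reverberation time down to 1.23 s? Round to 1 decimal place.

23.4 sabins

A₁ = Σ Sᵢαᵢ = 120*0.05 + 11.2*0.33 + 8.9*0.01 + 120*0.06 + 111.9*0.06 = 23.699 sabins.
V = 360 m³. Required absorption A₂ = 0.161 × 360 / 1.23 = 47.122 sabins.
Shortfall: 47.122 − 23.699 = 23.4 sabins.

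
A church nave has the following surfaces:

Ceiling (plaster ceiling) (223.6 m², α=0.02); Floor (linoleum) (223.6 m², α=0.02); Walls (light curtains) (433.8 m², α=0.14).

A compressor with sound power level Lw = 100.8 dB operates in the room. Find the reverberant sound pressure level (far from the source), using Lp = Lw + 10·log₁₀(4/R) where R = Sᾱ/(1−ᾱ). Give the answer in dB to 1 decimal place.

Σ(Sᵢαᵢ) = 223.6·0.02 + 223.6·0.02 + 433.8·0.14 = 69.676; total area S = 881.0 m².
ᾱ = 0.0791, so room constant R = A/(1−ᾱ) = 75.661 m².
Lp = Lw + 10 log₁₀(4/R) = 100.8 -12.77 = 88.0 dB.

88.0 dB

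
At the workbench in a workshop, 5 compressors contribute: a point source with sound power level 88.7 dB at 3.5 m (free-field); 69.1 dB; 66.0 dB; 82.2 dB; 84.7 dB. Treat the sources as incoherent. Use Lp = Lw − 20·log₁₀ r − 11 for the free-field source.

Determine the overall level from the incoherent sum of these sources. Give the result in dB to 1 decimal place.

Source at 3.5 m: Lp = 88.7 − 20·log₁₀(3.5) − 11 = 66.8 dB.
Σ 10^(Lᵢ/10) = 4.78e+08.
Combined level = 10 log₁₀(4.78e+08) = 86.8 dB.

86.8 dB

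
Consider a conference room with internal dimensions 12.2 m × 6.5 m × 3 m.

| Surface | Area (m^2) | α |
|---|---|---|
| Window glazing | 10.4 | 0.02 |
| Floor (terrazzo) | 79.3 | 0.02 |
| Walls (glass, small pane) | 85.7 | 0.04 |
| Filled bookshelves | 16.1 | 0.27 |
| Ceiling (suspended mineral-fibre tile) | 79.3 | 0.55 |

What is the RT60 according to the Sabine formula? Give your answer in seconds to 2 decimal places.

A = Σ Sᵢαᵢ = 10.4·0.02 + 79.3·0.02 + 85.7·0.04 + 16.1·0.27 + 79.3·0.55 = 53.184 sabins.
V = 12.2·6.5·3 = 237.9 m³.
Sabine: RT60 = 0.161 × 237.9 / 53.184 = 0.72 s.

0.72 s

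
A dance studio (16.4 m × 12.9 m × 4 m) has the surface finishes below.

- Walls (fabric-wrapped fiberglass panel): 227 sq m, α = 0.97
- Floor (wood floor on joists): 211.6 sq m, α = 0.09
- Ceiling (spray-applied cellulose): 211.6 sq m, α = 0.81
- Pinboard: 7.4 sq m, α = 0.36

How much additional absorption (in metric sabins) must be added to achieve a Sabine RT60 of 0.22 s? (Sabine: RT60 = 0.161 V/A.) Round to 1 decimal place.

206.0 sabins

Summing Sᵢαᵢ: 220.190 + 19.044 + 171.396 + 2.664 → A₁ = 413.294 sabins.
For T = 0.22 s, need A₂ = 0.161·V/T = 0.161·846.24/0.22 = 619.294 sabins.
Shortfall: 619.294 − 413.294 = 206.0 sabins.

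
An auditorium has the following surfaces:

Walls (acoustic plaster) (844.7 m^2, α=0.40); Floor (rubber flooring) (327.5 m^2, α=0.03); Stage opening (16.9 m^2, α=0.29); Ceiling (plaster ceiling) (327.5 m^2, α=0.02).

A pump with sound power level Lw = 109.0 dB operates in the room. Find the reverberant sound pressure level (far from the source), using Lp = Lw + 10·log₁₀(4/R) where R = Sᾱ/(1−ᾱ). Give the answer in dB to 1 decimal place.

88.3 dB

Σ(Sᵢαᵢ) = 844.7×0.40 + 327.5×0.03 + 16.9×0.29 + 327.5×0.02 = 359.156; total area S = 1516.6 m^2.
ᾱ = 0.2368, so room constant R = A/(1−ᾱ) = 470.592 m^2.
Lp = Lw + 10 log₁₀(4/R) = 109.0 -20.71 = 88.3 dB.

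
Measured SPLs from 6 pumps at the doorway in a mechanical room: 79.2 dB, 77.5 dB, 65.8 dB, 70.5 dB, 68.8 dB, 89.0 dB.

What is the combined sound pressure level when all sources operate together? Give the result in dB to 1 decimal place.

Sum in the linear (power) domain: Σ 10^(Lᵢ/10) = 10^(79.2/10) + 10^(77.5/10) + 10^(65.8/10) + 10^(70.5/10) + 10^(68.8/10) + 10^(89.0/10) = 9.563e+08.
Combined level = 10 log₁₀(9.563e+08) = 89.8 dB.

89.8 dB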